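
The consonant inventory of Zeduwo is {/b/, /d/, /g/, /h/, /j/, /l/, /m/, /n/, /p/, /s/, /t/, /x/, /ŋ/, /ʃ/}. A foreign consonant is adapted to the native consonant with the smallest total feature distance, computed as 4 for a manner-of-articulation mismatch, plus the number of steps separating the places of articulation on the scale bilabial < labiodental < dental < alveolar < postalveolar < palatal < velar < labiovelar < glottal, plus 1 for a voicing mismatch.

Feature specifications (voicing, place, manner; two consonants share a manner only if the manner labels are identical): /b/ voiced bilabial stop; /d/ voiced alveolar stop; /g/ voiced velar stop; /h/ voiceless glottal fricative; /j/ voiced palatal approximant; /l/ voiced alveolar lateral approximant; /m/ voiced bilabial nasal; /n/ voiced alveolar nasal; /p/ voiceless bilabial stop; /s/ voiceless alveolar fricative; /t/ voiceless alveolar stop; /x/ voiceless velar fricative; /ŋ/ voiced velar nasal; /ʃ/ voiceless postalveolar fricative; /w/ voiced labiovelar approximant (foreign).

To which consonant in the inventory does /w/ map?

j

/j/ is closest: same manner (approximant), place distance 2 (labiovelar→palatal), same voicing; total 2. Next closest is /g/ at distance 5.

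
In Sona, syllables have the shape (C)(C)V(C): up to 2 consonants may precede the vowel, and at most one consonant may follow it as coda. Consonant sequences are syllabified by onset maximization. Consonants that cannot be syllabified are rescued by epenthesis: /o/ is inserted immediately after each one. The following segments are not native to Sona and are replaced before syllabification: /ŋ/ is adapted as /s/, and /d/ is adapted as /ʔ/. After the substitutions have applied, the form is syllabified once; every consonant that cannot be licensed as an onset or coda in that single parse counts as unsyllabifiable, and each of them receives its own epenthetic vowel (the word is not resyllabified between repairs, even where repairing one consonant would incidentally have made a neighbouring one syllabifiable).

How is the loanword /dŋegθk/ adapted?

Substitution: /d/ → /ʔ/, /ŋ/ → /s/, giving /ʔsegθk/.
Syllabifying with onset maximization leaves /θ/, /k/ stranded (at most one coda consonant is licensed; onsets may contain at most 2 consonants).
Epenthesis after each stranded consonant: /θ/ → /θo/, /k/ → /ko/.

ʔsegθoko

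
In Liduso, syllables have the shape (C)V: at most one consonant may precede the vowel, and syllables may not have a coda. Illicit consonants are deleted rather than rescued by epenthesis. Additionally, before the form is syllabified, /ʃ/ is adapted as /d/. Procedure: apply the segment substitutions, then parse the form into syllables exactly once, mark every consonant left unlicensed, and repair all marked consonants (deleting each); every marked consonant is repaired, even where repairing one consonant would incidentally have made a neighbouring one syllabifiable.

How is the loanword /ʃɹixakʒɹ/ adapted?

Substitution: /ʃ/ → /d/, giving /dɹixakʒɹ/.
Syllabifying with onset maximization leaves /d/, /k/, /ʒ/, /ɹ/ stranded (no codas are permitted; onsets are limited to one consonant).
Deleting the stranded consonants removes /d/, /k/, /ʒ/, /ɹ/.

ɹixa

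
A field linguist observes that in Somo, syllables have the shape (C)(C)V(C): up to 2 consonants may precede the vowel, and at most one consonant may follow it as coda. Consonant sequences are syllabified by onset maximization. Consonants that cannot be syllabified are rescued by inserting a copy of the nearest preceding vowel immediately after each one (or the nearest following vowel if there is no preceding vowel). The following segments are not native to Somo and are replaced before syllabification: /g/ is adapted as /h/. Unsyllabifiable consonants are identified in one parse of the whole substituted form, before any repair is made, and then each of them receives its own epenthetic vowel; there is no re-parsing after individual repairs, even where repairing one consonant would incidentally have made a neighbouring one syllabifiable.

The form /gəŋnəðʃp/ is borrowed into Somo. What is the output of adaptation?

həŋnəðʃəpə

Substitution: /g/ → /h/, giving /həŋnəðʃp/.
Under (C)(C)V(C), the unsyllabifiable consonants are /ʃ/, /p/ (at most one coda consonant is licensed; onsets may contain at most 2 consonants).
Each unlicensed consonant becomes the onset of a new syllable: /ʃ/ → /ʃə/, /p/ → /pə/.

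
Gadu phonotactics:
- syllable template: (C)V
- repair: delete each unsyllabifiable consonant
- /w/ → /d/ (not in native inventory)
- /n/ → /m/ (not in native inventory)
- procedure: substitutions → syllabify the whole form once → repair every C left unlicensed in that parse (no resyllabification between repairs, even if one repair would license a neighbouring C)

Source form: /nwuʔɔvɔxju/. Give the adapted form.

duʔɔvɔju

Substitution: /n/ → /m/, /w/ → /d/, giving /mduʔɔvɔxju/.
The consonants /m/, /x/ cannot be parsed into a legal (C)V syllable (no codas are permitted; onsets are limited to one consonant).
Deletion applies to /m/, /x/.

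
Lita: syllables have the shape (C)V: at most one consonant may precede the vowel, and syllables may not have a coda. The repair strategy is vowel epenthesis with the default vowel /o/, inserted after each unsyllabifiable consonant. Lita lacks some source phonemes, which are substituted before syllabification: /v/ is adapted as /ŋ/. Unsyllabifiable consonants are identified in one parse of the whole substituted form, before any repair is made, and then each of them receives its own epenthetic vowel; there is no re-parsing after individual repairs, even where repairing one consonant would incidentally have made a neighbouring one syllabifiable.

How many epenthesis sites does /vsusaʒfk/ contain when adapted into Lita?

4

After substitution the input is /ŋsusaʒfk/.
The unsyllabifiable consonants are /ŋ/, /ʒ/, /f/, /k/; each receives one epenthetic vowel.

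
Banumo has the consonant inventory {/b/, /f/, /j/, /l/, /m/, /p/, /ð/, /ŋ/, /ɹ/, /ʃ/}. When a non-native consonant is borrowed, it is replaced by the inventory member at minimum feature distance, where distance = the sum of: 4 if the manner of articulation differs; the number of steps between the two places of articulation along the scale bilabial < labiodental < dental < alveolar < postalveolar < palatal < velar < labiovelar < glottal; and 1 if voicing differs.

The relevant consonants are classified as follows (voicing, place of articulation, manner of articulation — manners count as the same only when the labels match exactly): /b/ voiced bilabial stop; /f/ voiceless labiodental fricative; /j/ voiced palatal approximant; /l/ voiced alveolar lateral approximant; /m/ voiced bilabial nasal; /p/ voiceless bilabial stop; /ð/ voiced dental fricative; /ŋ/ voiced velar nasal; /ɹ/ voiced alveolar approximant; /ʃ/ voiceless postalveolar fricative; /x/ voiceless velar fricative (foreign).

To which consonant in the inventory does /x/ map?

/ʃ/ is closest: same manner (fricative), place distance 2 (velar→postalveolar), same voicing; total 2. Next closest is /f/ at distance 5.

ʃ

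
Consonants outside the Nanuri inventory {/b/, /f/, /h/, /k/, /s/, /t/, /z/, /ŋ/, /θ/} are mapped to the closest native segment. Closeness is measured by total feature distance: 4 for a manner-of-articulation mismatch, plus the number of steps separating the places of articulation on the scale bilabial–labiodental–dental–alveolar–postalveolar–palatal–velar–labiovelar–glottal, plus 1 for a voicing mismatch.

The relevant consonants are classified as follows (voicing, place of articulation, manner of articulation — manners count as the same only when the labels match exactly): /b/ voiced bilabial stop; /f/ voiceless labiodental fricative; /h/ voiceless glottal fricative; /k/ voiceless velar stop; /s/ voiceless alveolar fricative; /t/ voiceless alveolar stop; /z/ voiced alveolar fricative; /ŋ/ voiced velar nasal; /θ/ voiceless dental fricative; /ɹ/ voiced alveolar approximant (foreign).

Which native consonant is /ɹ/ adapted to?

/z/ is closest: manner differs (approximant→fricative, +4), place distance 0 (alveolar→alveolar), same voicing; total 4. Next closest is /s/ at distance 5.

z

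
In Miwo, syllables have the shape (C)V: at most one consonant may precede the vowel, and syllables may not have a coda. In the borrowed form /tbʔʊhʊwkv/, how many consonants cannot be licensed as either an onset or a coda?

The consonants /t/, /b/, /w/, /k/, /v/ cannot be parsed into a legal (C)V syllable (no codas are permitted; onsets are limited to one consonant).

5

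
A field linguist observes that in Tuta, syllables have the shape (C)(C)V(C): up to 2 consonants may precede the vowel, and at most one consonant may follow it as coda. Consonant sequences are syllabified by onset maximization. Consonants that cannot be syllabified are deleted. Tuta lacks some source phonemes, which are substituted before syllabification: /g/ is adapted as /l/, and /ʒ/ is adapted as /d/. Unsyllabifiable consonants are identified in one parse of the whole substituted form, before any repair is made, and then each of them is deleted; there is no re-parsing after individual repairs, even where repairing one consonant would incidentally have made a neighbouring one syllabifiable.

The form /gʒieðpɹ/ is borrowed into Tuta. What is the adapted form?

Substitution: /g/ → /l/, /ʒ/ → /d/, giving /ldieðpɹ/.
Syllabifying with onset maximization leaves /p/, /ɹ/ stranded (at most one coda consonant is licensed; onsets may contain at most 2 consonants).
Deleting the stranded consonants removes /p/, /ɹ/.

ldieð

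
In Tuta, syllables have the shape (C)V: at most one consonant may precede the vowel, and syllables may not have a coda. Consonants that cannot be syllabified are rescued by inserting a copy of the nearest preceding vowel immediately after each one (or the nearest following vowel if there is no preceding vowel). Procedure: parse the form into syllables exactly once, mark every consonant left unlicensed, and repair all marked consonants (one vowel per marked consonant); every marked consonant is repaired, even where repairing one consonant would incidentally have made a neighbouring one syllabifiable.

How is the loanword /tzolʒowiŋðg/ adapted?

Under (C)V, the unsyllabifiable consonants are /t/, /l/, /ŋ/, /ð/, /g/ (no codas are permitted; onsets are limited to one consonant).
Inserting the epenthetic vowel yields /t/ → /to/, /l/ → /lo/, /ŋ/ → /ŋi/, /ð/ → /ði/, /g/ → /gi/.

tozoloʒowiŋiðigi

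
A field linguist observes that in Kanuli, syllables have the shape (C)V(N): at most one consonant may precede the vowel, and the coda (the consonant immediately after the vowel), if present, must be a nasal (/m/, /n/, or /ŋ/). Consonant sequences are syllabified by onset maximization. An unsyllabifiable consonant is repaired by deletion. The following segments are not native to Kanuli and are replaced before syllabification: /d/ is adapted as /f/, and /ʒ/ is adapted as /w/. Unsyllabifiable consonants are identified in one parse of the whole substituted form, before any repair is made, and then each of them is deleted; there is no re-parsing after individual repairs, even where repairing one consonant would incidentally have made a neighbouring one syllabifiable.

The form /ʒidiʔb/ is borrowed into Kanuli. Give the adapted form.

wifi

Substitution: /ʒ/ → /w/, /d/ → /f/, giving /wifiʔb/.
Syllabifying with onset maximization leaves /ʔ/, /b/ stranded (only a nasal (/m/, /n/, or /ŋ/) is licensed in coda position; onsets are limited to one consonant).
Deletion applies to /ʔ/, /b/.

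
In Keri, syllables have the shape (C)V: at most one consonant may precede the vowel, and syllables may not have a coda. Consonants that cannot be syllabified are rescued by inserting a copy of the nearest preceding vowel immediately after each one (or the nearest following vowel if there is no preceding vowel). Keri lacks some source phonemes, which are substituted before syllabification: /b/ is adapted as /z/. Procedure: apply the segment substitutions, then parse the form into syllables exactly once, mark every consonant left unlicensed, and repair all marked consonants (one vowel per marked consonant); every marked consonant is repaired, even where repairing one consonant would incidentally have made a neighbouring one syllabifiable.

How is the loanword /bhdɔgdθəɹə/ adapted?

zɔhɔdɔgɔdɔθəɹə

Substitution: /b/ → /z/, giving /zhdɔgdθəɹə/.
The consonants /z/, /h/, /g/, /d/ cannot be parsed into a legal (C)V syllable (no codas are permitted; onsets are limited to one consonant).
Epenthesis after each stranded consonant: /z/ → /zɔ/, /h/ → /hɔ/, /g/ → /gɔ/, /d/ → /dɔ/.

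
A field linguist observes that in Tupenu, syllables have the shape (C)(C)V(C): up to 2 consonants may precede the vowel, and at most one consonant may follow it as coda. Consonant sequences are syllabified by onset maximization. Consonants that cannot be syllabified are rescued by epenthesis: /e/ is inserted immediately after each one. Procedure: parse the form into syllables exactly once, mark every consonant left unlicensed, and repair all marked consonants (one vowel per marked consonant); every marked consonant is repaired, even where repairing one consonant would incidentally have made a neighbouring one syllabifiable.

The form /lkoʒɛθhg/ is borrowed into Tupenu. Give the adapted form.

lkoʒɛθhege

Under (C)(C)V(C), the unsyllabifiable consonants are /h/, /g/ (at most one coda consonant is licensed; onsets may contain at most 2 consonants).
Inserting the epenthetic vowel yields /h/ → /he/, /g/ → /ge/.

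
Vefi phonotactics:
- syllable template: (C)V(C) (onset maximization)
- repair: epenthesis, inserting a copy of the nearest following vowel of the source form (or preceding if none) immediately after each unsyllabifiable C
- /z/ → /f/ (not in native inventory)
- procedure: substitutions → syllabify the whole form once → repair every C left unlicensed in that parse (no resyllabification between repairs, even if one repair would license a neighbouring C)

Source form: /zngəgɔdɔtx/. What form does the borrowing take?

fənəgəgɔdɔtxɔ

Substitution: /z/ → /f/, giving /fngəgɔdɔtx/.
The consonants /f/, /n/, /x/ cannot be parsed into a legal (C)V(C) syllable (at most one coda consonant is licensed; onsets are limited to one consonant).
Each unlicensed consonant becomes the onset of a new syllable: /f/ → /fə/, /n/ → /nə/, /x/ → /xɔ/.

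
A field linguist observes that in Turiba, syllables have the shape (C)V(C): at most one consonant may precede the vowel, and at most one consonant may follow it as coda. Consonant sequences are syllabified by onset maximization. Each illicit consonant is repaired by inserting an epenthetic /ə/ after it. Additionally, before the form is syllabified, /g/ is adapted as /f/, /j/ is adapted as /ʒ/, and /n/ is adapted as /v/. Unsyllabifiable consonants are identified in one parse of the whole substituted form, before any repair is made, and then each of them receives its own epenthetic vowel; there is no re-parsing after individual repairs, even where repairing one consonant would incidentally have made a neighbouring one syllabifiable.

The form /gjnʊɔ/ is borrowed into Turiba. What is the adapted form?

Substitution: /g/ → /f/, /j/ → /ʒ/, /n/ → /v/, giving /fʒvʊɔ/.
Syllabifying with onset maximization leaves /f/, /ʒ/ stranded (at most one coda consonant is licensed; onsets are limited to one consonant).
Inserting the epenthetic vowel yields /f/ → /fə/, /ʒ/ → /ʒə/.

fəʒəvʊɔ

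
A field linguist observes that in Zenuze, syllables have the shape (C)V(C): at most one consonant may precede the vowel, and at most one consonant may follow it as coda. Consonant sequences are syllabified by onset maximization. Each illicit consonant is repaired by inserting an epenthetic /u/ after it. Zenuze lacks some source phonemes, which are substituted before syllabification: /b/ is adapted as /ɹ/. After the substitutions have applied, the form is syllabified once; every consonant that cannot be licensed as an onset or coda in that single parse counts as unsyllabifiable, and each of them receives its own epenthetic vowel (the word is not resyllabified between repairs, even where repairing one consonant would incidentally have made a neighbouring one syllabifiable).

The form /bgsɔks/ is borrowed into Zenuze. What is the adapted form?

ɹugusɔksu

Substitution: /b/ → /ɹ/, giving /ɹgsɔks/.
The consonants /ɹ/, /g/, /s/ cannot be parsed into a legal (C)V(C) syllable (at most one coda consonant is licensed; onsets are limited to one consonant).
Epenthesis after each stranded consonant: /ɹ/ → /ɹu/, /g/ → /gu/, /s/ → /su/.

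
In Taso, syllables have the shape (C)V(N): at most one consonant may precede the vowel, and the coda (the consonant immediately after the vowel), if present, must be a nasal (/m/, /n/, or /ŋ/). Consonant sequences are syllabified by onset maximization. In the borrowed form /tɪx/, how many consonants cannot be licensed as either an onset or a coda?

The consonants /x/ cannot be parsed into a legal (C)V(N) syllable (only a nasal (/m/, /n/, or /ŋ/) is licensed in coda position; onsets are limited to one consonant).

1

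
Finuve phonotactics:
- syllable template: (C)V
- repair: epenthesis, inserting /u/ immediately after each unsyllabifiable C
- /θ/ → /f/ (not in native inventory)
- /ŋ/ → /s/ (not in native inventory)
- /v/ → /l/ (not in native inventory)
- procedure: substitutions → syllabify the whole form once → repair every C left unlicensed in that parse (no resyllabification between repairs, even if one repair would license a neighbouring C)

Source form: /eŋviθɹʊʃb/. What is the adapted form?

esulifuɹʊʃubu

Substitution: /ŋ/ → /s/, /v/ → /l/, /θ/ → /f/, giving /eslifɹʊʃb/.
The consonants /s/, /f/, /ʃ/, /b/ cannot be parsed into a legal (C)V syllable (no codas are permitted; onsets are limited to one consonant).
Inserting the epenthetic vowel yields /s/ → /su/, /f/ → /fu/, /ʃ/ → /ʃu/, /b/ → /bu/.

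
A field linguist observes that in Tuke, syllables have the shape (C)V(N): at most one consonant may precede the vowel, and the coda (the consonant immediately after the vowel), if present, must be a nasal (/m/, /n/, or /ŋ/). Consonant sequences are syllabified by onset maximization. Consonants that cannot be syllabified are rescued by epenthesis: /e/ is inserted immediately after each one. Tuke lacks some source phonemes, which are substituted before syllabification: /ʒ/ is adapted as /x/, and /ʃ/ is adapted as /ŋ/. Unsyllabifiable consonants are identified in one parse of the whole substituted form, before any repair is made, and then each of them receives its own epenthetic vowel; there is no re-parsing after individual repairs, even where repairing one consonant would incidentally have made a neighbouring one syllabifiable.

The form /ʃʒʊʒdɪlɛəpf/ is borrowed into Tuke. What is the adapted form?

ŋexʊxedɪlɛəpefe

Substitution: /ʃ/ → /ŋ/, /ʒ/ → /x/, giving /ŋxʊxdɪlɛəpf/.
The consonants /ŋ/, /x/, /p/, /f/ cannot be parsed into a legal (C)V(N) syllable (only a nasal (/m/, /n/, or /ŋ/) is licensed in coda position; onsets are limited to one consonant).
Epenthesis after each stranded consonant: /ŋ/ → /ŋe/, /x/ → /xe/, /p/ → /pe/, /f/ → /fe/.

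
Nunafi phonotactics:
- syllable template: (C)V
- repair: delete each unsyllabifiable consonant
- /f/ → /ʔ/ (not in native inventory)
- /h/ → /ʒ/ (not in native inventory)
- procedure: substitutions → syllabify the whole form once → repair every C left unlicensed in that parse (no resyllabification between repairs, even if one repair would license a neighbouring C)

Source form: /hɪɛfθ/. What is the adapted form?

ʒɪɛ

Substitution: /h/ → /ʒ/, /f/ → /ʔ/, giving /ʒɪɛʔθ/.
Syllabifying with onset maximization leaves /ʔ/, /θ/ stranded (no codas are permitted; onsets are limited to one consonant).
Deletion applies to /ʔ/, /θ/.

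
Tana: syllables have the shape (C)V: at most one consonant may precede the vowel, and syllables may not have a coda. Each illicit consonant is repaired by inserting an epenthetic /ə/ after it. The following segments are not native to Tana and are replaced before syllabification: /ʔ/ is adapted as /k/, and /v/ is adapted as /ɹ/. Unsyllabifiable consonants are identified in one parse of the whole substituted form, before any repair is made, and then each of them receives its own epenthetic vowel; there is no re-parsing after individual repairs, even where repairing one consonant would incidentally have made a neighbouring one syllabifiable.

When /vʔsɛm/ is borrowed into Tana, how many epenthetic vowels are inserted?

After substitution the input is /ɹksɛm/.
The unsyllabifiable consonants are /ɹ/, /k/, /m/; each receives one epenthetic vowel.

3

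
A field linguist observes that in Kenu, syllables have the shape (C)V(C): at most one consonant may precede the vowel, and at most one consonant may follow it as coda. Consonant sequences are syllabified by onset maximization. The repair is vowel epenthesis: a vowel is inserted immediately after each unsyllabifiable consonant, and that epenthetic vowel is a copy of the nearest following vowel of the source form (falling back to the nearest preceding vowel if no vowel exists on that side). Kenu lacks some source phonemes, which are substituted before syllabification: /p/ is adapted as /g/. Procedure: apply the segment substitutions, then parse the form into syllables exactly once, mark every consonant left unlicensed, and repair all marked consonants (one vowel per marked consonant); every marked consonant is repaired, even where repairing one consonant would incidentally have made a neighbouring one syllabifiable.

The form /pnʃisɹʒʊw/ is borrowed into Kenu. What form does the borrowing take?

giniʃisɹʊʒʊw

Substitution: /p/ → /g/, giving /gnʃisɹʒʊw/.
Syllabifying with onset maximization leaves /g/, /n/, /ɹ/ stranded (at most one coda consonant is licensed; onsets are limited to one consonant).
Inserting the epenthetic vowel yields /g/ → /gi/, /n/ → /ni/, /ɹ/ → /ɹʊ/.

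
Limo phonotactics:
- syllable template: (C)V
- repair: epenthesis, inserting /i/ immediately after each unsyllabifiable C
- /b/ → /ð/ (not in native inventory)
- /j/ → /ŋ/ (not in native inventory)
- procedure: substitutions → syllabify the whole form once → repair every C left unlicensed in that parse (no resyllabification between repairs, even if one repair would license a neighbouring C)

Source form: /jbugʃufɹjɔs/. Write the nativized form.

Substitution: /j/ → /ŋ/, /b/ → /ð/, giving /ŋðugʃufɹŋɔs/.
The consonants /ŋ/, /g/, /f/, /ɹ/, /s/ cannot be parsed into a legal (C)V syllable (no codas are permitted; onsets are limited to one consonant).
Epenthesis after each stranded consonant: /ŋ/ → /ŋi/, /g/ → /gi/, /f/ → /fi/, /ɹ/ → /ɹi/, /s/ → /si/.

ŋiðugiʃufiɹiŋɔsi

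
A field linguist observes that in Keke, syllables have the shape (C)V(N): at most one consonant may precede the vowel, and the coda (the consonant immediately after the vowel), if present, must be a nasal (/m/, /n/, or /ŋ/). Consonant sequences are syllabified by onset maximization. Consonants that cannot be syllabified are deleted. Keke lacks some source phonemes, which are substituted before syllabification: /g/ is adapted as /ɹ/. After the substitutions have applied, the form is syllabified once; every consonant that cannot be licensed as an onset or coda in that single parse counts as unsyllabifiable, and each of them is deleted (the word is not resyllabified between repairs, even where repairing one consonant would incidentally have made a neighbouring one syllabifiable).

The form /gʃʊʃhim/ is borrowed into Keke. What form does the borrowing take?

ʃʊhim

Substitution: /g/ → /ɹ/, giving /ɹʃʊʃhim/.
The consonants /ɹ/, /ʃ/ cannot be parsed into a legal (C)V(N) syllable (only a nasal (/m/, /n/, or /ŋ/) is licensed in coda position; onsets are limited to one consonant).
Deletion applies to /ɹ/, /ʃ/.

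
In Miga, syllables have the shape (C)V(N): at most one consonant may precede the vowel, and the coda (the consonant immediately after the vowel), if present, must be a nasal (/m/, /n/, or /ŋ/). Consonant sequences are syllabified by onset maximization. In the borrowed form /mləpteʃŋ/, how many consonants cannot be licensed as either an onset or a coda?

The consonants /m/, /p/, /ʃ/, /ŋ/ cannot be parsed into a legal (C)V(N) syllable (only a nasal (/m/, /n/, or /ŋ/) is licensed in coda position; onsets are limited to one consonant).

4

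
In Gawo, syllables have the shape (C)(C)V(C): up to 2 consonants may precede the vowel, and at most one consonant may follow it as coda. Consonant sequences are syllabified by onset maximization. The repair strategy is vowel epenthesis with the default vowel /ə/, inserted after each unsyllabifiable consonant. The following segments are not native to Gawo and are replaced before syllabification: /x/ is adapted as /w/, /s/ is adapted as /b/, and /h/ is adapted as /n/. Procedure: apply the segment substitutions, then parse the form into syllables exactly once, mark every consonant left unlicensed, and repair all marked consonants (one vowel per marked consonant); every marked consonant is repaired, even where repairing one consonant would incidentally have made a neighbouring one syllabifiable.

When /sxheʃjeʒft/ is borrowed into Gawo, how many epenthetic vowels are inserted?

3

After substitution the input is /bwneʃjeʒft/.
The unsyllabifiable consonants are /b/, /f/, /t/; each receives one epenthetic vowel.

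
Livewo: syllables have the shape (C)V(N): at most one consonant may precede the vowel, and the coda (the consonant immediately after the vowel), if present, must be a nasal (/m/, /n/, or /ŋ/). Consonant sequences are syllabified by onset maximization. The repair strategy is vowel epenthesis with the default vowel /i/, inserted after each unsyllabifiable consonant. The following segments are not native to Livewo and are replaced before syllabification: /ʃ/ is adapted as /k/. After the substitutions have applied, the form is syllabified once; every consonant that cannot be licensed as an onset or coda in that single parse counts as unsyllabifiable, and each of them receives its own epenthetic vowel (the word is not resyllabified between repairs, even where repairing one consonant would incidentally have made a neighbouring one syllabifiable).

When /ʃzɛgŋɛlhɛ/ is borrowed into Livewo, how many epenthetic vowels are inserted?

After substitution the input is /kzɛgŋɛlhɛ/.
The unsyllabifiable consonants are /k/, /g/, /l/; each receives one epenthetic vowel.

3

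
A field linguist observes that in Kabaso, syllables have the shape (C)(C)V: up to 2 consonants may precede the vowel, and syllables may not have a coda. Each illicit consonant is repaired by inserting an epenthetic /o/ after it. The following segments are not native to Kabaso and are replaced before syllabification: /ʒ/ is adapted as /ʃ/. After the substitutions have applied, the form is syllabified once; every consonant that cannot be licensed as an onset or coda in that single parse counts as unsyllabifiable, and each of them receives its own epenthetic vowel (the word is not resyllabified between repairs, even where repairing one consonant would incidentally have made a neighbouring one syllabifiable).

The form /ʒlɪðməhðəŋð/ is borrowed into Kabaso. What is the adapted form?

ʃlɪðməhðəŋoðo

Substitution: /ʒ/ → /ʃ/, giving /ʃlɪðməhðəŋð/.
The consonants /ŋ/, /ð/ cannot be parsed into a legal (C)(C)V syllable (no codas are permitted; onsets may contain at most 2 consonants).
Inserting the epenthetic vowel yields /ŋ/ → /ŋo/, /ð/ → /ðo/.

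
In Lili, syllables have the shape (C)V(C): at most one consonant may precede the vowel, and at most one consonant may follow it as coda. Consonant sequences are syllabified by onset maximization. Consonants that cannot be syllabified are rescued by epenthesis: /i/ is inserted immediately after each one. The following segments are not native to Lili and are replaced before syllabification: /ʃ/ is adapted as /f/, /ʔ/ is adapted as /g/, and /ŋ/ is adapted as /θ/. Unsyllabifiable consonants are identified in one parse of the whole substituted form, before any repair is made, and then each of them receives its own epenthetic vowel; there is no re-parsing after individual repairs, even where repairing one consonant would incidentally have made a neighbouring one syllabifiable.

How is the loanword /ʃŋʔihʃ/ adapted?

Substitution: /ʃ/ → /f/, /ŋ/ → /θ/, /ʔ/ → /g/, giving /fθgihf/.
Under (C)V(C), the unsyllabifiable consonants are /f/, /θ/, /f/ (at most one coda consonant is licensed; onsets are limited to one consonant).
Each unlicensed consonant becomes the onset of a new syllable: /f/ → /fi/, /θ/ → /θi/, /f/ → /fi/.

fiθigihfi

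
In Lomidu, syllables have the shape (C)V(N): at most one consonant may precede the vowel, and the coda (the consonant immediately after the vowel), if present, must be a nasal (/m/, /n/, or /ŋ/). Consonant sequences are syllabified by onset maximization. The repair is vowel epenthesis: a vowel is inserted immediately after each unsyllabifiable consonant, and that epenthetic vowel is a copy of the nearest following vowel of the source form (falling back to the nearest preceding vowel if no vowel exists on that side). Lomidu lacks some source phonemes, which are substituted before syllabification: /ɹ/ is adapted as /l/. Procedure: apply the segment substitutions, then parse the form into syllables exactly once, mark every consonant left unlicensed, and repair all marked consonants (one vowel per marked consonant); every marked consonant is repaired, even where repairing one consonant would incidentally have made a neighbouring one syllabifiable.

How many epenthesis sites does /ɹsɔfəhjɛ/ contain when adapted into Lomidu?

After substitution the input is /lsɔfəhjɛ/.
The unsyllabifiable consonants are /l/, /h/; each receives one epenthetic vowel.

2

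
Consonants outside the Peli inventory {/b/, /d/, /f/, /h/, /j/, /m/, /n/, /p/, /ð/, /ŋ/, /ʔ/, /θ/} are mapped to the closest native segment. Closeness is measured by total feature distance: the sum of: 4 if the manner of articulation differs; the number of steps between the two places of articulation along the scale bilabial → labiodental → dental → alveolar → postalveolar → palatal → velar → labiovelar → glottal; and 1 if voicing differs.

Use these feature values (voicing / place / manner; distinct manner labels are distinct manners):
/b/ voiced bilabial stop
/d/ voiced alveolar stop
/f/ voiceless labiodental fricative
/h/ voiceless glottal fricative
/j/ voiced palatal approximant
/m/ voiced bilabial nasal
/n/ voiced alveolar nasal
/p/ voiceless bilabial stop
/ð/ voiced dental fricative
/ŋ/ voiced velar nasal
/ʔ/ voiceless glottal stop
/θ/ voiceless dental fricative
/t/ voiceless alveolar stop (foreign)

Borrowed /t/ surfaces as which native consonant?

d

/d/ is closest: same manner (stop), place distance 0 (alveolar→alveolar), voicing differs (+1); total 1. Next closest is /p/ at distance 3.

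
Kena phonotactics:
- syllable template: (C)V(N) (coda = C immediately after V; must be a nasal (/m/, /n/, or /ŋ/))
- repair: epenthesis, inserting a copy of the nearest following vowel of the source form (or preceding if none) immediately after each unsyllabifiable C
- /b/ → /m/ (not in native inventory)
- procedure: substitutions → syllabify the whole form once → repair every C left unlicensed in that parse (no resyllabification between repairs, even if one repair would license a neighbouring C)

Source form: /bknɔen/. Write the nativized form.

mɔkɔnɔen

Substitution: /b/ → /m/, giving /mknɔen/.
The consonants /m/, /k/ cannot be parsed into a legal (C)V(N) syllable (only a nasal (/m/, /n/, or /ŋ/) is licensed in coda position; onsets are limited to one consonant).
Each unlicensed consonant becomes the onset of a new syllable: /m/ → /mɔ/, /k/ → /kɔ/.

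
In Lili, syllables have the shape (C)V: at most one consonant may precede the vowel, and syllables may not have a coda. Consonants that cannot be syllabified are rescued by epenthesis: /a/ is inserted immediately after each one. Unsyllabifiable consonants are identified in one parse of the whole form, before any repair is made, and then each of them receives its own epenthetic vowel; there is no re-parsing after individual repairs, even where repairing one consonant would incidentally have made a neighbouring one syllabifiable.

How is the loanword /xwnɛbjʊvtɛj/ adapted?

xawanɛbajʊvatɛja

Under (C)V, the unsyllabifiable consonants are /x/, /w/, /b/, /v/, /j/ (no codas are permitted; onsets are limited to one consonant).
Epenthesis after each stranded consonant: /x/ → /xa/, /w/ → /wa/, /b/ → /ba/, /v/ → /va/, /j/ → /ja/.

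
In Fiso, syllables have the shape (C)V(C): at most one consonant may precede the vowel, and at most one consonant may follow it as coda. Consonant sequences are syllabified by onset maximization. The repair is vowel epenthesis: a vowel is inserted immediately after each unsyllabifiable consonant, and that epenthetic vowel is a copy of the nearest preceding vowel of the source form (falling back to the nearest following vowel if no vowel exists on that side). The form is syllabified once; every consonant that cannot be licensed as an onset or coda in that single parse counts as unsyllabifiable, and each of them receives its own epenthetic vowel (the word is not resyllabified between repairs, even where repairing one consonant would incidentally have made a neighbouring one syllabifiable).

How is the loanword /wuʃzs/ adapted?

wuʃzusu

The consonants /z/, /s/ cannot be parsed into a legal (C)V(C) syllable (at most one coda consonant is licensed; onsets are limited to one consonant).
Inserting the epenthetic vowel yields /z/ → /zu/, /s/ → /su/.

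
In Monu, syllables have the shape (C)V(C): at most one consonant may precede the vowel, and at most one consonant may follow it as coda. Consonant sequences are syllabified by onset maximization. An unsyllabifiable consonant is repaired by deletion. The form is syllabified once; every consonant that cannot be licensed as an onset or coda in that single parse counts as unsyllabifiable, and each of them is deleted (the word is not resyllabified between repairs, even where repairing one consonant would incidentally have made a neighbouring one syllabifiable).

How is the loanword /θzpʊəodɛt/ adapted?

pʊəodɛt

The consonants /θ/, /z/ cannot be parsed into a legal (C)V(C) syllable (at most one coda consonant is licensed; onsets are limited to one consonant).
Each unlicensed consonant is deleted: /θ/, /z/.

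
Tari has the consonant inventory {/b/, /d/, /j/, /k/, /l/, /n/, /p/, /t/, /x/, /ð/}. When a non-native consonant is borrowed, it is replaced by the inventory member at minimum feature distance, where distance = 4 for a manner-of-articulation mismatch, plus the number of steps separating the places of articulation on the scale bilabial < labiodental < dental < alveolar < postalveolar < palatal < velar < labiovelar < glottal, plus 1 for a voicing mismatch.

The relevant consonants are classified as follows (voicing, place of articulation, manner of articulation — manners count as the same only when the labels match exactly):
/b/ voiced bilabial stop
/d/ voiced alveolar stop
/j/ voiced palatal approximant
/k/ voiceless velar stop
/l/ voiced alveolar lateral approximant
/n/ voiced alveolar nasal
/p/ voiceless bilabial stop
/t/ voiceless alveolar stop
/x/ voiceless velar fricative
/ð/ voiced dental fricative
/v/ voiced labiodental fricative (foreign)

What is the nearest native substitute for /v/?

ð

/ð/ is closest: same manner (fricative), place distance 1 (labiodental→dental), same voicing; total 1. Next closest is /b/ at distance 5.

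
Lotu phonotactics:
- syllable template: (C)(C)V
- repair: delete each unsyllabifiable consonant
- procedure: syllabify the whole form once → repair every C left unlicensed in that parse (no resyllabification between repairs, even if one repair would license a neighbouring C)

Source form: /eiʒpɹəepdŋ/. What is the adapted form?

The consonants /ʒ/, /p/, /d/, /ŋ/ cannot be parsed into a legal (C)(C)V syllable (no codas are permitted; onsets may contain at most 2 consonants).
Deleting the stranded consonants removes /ʒ/, /p/, /d/, /ŋ/.

eipɹəe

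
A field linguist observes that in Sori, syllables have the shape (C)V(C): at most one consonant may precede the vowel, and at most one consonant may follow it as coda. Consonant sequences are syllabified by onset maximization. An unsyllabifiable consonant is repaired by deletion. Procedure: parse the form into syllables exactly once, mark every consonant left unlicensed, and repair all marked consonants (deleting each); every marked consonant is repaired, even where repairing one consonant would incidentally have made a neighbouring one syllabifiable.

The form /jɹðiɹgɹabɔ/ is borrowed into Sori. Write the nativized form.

Under (C)V(C), the unsyllabifiable consonants are /j/, /ɹ/, /g/ (at most one coda consonant is licensed; onsets are limited to one consonant).
Deletion applies to /j/, /ɹ/, /g/.

ðiɹɹabɔ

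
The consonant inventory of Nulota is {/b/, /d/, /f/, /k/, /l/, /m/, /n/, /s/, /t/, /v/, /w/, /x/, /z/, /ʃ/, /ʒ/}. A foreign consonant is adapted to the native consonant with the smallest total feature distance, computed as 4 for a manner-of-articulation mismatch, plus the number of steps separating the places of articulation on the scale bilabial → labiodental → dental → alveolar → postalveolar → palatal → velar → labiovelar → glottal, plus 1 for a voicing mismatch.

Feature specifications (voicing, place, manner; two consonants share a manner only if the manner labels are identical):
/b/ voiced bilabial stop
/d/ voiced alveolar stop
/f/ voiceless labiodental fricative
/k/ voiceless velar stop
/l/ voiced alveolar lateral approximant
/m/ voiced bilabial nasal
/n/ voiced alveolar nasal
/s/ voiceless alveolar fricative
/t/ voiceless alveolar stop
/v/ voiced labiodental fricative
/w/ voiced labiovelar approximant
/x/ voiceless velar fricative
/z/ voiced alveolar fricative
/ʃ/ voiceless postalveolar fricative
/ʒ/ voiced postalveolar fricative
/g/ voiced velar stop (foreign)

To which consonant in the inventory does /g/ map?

/k/ is closest: same manner (stop), place distance 0 (velar→velar), voicing differs (+1); total 1. Next closest is /d/ at distance 3.

k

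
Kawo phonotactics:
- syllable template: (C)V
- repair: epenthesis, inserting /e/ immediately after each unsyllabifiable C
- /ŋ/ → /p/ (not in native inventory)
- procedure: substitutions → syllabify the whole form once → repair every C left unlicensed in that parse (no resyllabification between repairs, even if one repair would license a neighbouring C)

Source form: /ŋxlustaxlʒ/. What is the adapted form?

pexelusetaxeleʒe

Substitution: /ŋ/ → /p/, giving /pxlustaxlʒ/.
Syllabifying with onset maximization leaves /p/, /x/, /s/, /x/, /l/, /ʒ/ stranded (no codas are permitted; onsets are limited to one consonant).
Epenthesis after each stranded consonant: /p/ → /pe/, /x/ → /xe/, /s/ → /se/, /x/ → /xe/, /l/ → /le/, /ʒ/ → /ʒe/.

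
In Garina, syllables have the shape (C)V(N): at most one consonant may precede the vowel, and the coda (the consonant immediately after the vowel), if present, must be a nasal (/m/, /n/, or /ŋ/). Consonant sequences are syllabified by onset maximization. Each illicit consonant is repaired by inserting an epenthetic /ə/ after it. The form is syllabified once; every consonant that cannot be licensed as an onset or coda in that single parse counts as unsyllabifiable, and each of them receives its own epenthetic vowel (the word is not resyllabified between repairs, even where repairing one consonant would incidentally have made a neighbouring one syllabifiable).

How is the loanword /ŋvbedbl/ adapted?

The consonants /ŋ/, /v/, /d/, /b/, /l/ cannot be parsed into a legal (C)V(N) syllable (only a nasal (/m/, /n/, or /ŋ/) is licensed in coda position; onsets are limited to one consonant).
Epenthesis after each stranded consonant: /ŋ/ → /ŋə/, /v/ → /və/, /d/ → /də/, /b/ → /bə/, /l/ → /lə/.

ŋəvəbedəbələ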